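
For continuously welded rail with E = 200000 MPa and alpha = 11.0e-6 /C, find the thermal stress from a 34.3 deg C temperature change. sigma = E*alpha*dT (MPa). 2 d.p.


sigma = E * alpha * dT
sigma = 200000 * 11.0e-6 * 34.3
sigma = 2.2 * 34.3
sigma = 75.46 MPa

75.46


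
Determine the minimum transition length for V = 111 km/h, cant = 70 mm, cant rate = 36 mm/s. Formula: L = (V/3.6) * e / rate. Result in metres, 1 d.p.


Convert speed: V = 111 / 3.6 = 30.8333 m/s
L = 30.8333 * 70 / 36
L = 2158.3333 / 36
L = 60.0 m

60.0


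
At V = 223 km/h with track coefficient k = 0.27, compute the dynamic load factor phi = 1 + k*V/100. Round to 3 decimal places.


phi = 1 + k * V / 100
phi = 1 + 0.27 * 223 / 100
phi = 1 + 0.6021
phi = 1.602

1.602


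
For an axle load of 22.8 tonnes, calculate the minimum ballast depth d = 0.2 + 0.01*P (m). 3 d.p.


d = 0.2 + 0.01 * 22.8
d = 0.2 + 0.228
d = 0.428 m

0.428


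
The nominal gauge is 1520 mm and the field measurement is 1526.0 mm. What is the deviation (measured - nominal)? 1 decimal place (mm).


Deviation = measured - nominal
Deviation = 1526.0 - 1520
Deviation = 6.0 mm

6.0


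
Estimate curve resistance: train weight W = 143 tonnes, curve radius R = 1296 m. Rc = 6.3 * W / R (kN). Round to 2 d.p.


Rc = 6.3 * W / R
Rc = 6.3 * 143 / 1296
Rc = 900.9 / 1296
Rc = 0.70 kN

0.70


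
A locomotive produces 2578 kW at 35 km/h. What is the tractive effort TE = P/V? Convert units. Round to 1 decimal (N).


Convert: P = 2578 kW = 2578000 W
V = 35 / 3.6 = 9.7222 m/s
TE = 2578000 / 9.7222
TE = 265165.7 N

265165.7


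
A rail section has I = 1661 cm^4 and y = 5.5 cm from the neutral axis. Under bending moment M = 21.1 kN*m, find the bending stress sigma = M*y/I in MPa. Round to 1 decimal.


Convert units:
M = 21.1 kN*m = 21100000 N*mm
y = 5.5 cm = 55 mm
I = 1661 cm^4 = 16610000 mm^4
sigma = 21100000 * 55 / 16610000
sigma = 69.9 MPa

69.9


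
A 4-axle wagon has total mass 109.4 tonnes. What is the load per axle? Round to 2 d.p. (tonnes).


Load per axle = total weight / number of axles
Load = 109.4 / 4
Load = 27.35 tonnes

27.35


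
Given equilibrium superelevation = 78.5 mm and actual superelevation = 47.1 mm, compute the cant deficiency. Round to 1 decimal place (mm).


Cant deficiency = equilibrium cant - actual cant
CD = 78.5 - 47.1
CD = 31.4 mm

31.4


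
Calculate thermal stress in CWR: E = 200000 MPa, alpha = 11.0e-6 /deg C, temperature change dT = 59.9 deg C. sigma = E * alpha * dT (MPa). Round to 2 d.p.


sigma = E * alpha * dT
sigma = 200000 * 11.0e-6 * 59.9
sigma = 2.2 * 59.9
sigma = 131.78 MPa

131.78


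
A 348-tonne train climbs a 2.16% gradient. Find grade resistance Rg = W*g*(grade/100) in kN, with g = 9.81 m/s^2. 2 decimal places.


Rg = W * 9.81 * grade / 100
Rg = 348 * 9.81 * 2.16 / 100
Rg = 3413.88 * 0.0216
Rg = 73.74 kN

73.74


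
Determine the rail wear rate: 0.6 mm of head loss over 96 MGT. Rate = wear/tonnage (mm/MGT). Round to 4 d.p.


Wear rate = total wear / cumulative tonnage
Rate = 0.6 / 96
Rate = 0.0063 mm/MGT

0.0063


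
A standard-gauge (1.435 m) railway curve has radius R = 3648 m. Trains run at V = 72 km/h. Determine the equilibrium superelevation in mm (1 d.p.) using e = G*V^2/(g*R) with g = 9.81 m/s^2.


Convert speed: V = 72 / 3.6 = 20.0 m/s
Apply formula: e = 1.435 * 20.0^2 / (9.81 * 3648)
e = 1.435 * 400.0 / 35786.88
e = 0.016039 m = 16.0 mm

16.0


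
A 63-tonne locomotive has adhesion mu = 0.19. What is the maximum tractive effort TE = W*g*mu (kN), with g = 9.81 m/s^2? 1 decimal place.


TE_max = W * g * mu
TE_max = 63 * 9.81 * 0.19
TE_max = 618.03 * 0.19
TE_max = 117.4 kN

117.4


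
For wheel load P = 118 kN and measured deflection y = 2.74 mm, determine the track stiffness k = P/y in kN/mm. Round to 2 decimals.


Track stiffness k = P / y
k = 118 / 2.74
k = 43.07 kN/mm

43.07


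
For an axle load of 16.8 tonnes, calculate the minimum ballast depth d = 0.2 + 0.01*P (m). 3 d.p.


d = 0.2 + 0.01 * 16.8
d = 0.2 + 0.168
d = 0.368 m

0.368


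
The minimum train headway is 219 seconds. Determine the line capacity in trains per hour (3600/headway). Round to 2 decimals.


Capacity = 3600 / headway
Capacity = 3600 / 219
Capacity = 16.44 trains/hour

16.44


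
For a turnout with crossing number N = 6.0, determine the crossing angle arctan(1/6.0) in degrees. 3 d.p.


1/N = 1/6.0 = 0.166667
angle = arctan(0.166667) = 0.165149 rad
angle = 0.165149 * 180/pi = 9.462 degrees

9.462


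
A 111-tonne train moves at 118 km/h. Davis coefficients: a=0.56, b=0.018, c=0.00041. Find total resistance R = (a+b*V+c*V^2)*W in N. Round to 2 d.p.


b*V = 0.018 * 118 = 2.124
c*V^2 = 0.00041 * 13924 = 5.70884
R_per_t = 0.56 + 2.124 + 5.70884 = 8.39284 N/t
R_total = 8.39284 * 111 = 931.61 N

931.61


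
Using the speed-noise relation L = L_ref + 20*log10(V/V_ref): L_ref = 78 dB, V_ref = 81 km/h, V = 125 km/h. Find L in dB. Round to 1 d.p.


V/V_ref = 125 / 81 = 1.54321
log10(1.54321) = 0.188425
20 * 0.188425 = 3.7685
L = 78 + 3.7685 = 81.8 dB

81.8


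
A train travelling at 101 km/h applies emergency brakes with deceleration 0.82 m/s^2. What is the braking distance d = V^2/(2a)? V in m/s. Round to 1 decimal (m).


Convert speed: V = 101 / 3.6 = 28.0556 m/s
V^2 = 787.1142
d = 787.1142 / (2 * 0.82)
d = 787.1142 / 1.64
d = 479.9 m

479.9


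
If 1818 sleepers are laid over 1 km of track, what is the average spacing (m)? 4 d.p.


Spacing = 1000 m / number of sleepers
Spacing = 1000 / 1818
Spacing = 0.5501 m

0.5501


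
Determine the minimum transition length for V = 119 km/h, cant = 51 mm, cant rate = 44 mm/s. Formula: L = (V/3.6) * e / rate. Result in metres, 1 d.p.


Convert speed: V = 119 / 3.6 = 33.0556 m/s
L = 33.0556 * 51 / 44
L = 1685.8333 / 44
L = 38.3 m

38.3


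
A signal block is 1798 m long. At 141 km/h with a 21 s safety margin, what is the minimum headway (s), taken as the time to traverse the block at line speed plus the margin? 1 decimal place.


V = 141 / 3.6 = 39.1667 m/s
Block traversal time = 1798 / 39.1667 = 45.9064 s
Headway = 45.9064 + 21
Headway = 66.9 s

66.9


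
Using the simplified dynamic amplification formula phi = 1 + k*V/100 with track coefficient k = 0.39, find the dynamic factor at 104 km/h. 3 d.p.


phi = 1 + k * V / 100
phi = 1 + 0.39 * 104 / 100
phi = 1 + 0.4056
phi = 1.406

1.406


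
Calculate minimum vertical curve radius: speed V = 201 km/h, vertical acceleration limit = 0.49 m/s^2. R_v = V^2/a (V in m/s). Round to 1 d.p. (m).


Convert speed: V = 201 / 3.6 = 55.8333 m/s
V^2 = 3117.3611 m^2/s^2
R_v = 3117.3611 / 0.49
R_v = 6362.0 m

6362.0


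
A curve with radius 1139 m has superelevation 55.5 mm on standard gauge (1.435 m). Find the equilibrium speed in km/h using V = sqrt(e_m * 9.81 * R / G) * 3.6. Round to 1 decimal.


Convert cant: e = 55.5 mm = 0.0555 m
V_ms = sqrt(0.0555 * 9.81 * 1139 / 1.435)
V_ms = sqrt(432.1493) = 20.7882 m/s
V = 20.7882 * 3.6 = 74.8 km/h

74.8


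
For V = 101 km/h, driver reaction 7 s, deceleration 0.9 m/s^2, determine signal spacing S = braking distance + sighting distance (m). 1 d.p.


V = 101 / 3.6 = 28.0556 m/s
Braking distance = 28.0556^2 / (2*0.9) = 437.2857 m
Sighting distance = 28.0556 * 7 = 196.3889 m
S = 437.2857 + 196.3889 = 633.7 m

633.7


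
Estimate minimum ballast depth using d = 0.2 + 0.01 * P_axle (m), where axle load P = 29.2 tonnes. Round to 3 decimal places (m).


d = 0.2 + 0.01 * 29.2
d = 0.2 + 0.292
d = 0.492 m

0.492


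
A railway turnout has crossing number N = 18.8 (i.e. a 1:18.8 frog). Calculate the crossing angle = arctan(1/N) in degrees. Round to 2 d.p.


1/N = 1/18.8 = 0.053191
angle = arctan(0.053191) = 0.053141 rad
angle = 0.053141 * 180/pi = 3.04 degrees

3.04


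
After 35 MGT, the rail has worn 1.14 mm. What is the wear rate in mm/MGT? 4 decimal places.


Wear rate = total wear / cumulative tonnage
Rate = 1.14 / 35
Rate = 0.0326 mm/MGT

0.0326


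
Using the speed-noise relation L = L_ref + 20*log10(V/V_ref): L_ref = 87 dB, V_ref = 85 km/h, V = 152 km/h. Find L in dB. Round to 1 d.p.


V/V_ref = 152 / 85 = 1.788235
log10(1.788235) = 0.252425
20 * 0.252425 = 5.0485
L = 87 + 5.0485 = 92.0 dB

92.0


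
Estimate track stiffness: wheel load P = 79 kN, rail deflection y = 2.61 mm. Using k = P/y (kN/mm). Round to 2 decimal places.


Track stiffness k = P / y
k = 79 / 2.61
k = 30.27 kN/mm

30.27


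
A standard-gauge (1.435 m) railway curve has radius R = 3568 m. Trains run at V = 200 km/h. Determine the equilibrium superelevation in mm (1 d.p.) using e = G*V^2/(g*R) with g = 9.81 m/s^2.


Convert speed: V = 200 / 3.6 = 55.5556 m/s
Apply formula: e = 1.435 * 55.5556^2 / (9.81 * 3568)
e = 1.435 * 3086.4198 / 35002.08
e = 0.126536 m = 126.5 mm

126.5


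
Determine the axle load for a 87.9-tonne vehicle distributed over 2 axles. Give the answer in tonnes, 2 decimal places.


Load per axle = total weight / number of axles
Load = 87.9 / 2
Load = 43.95 tonnes

43.95


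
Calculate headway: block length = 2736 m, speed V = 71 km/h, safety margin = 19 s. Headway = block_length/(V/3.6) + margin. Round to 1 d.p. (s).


V = 71 / 3.6 = 19.7222 m/s
Block traversal time = 2736 / 19.7222 = 138.7268 s
Headway = 138.7268 + 19
Headway = 157.7 s

157.7


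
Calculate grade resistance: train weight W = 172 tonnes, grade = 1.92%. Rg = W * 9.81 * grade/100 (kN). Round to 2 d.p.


Rg = W * 9.81 * grade / 100
Rg = 172 * 9.81 * 1.92 / 100
Rg = 1687.32 * 0.0192
Rg = 32.40 kN

32.40


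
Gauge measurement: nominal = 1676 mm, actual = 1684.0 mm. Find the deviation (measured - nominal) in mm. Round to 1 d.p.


Deviation = measured - nominal
Deviation = 1684.0 - 1676
Deviation = 8.0 mm

8.0


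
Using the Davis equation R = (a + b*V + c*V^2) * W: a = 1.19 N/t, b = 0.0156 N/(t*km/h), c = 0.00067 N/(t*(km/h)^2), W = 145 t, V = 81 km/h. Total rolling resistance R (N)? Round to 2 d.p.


b*V = 0.0156 * 81 = 1.2636
c*V^2 = 0.00067 * 6561 = 4.39587
R_per_t = 1.19 + 1.2636 + 4.39587 = 6.84947 N/t
R_total = 6.84947 * 145 = 993.17 N

993.17


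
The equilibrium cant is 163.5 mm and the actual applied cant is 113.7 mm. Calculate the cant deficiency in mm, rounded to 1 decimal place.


Cant deficiency = equilibrium cant - actual cant
CD = 163.5 - 113.7
CD = 49.8 mm

49.8


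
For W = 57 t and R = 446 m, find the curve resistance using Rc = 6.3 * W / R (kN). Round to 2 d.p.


Rc = 6.3 * W / R
Rc = 6.3 * 57 / 446
Rc = 359.1 / 446
Rc = 0.81 kN

0.81


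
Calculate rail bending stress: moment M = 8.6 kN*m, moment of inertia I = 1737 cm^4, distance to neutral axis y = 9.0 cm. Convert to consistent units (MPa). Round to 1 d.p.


Convert units:
M = 8.6 kN*m = 8600000 N*mm
y = 9.0 cm = 90 mm
I = 1737 cm^4 = 17370000 mm^4
sigma = 8600000 * 90 / 17370000
sigma = 44.6 MPa

44.6


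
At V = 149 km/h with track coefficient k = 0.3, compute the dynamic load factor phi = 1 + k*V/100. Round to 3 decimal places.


phi = 1 + k * V / 100
phi = 1 + 0.3 * 149 / 100
phi = 1 + 0.447
phi = 1.447

1.447


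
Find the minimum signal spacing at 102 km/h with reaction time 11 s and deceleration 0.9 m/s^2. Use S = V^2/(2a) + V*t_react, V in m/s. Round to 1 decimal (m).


V = 102 / 3.6 = 28.3333 m/s
Braking distance = 28.3333^2 / (2*0.9) = 445.9877 m
Sighting distance = 28.3333 * 11 = 311.6667 m
S = 445.9877 + 311.6667 = 757.7 m

757.7


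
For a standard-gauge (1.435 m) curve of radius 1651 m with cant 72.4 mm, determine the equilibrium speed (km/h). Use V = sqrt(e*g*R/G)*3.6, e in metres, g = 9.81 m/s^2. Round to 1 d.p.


Convert cant: e = 72.4 mm = 0.0724 m
V_ms = sqrt(0.0724 * 9.81 * 1651 / 1.435)
V_ms = sqrt(817.151808) = 28.5859 m/s
V = 28.5859 * 3.6 = 102.9 km/h

102.9


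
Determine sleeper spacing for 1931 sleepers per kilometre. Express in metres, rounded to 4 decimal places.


Spacing = 1000 m / number of sleepers
Spacing = 1000 / 1931
Spacing = 0.5179 m

0.5179


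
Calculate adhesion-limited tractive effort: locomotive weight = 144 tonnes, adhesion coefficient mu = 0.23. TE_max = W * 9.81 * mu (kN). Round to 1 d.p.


TE_max = W * g * mu
TE_max = 144 * 9.81 * 0.23
TE_max = 1412.64 * 0.23
TE_max = 324.9 kN

324.9


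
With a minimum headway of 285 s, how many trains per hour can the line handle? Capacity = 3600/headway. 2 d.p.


Capacity = 3600 / headway
Capacity = 3600 / 285
Capacity = 12.63 trains/hour

12.63


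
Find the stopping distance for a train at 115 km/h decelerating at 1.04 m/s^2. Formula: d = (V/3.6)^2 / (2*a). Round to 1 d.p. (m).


Convert speed: V = 115 / 3.6 = 31.9444 m/s
V^2 = 1020.4475
d = 1020.4475 / (2 * 1.04)
d = 1020.4475 / 2.08
d = 490.6 m

490.6


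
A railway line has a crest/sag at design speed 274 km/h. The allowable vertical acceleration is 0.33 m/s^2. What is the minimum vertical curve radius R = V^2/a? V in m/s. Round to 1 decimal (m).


Convert speed: V = 274 / 3.6 = 76.1111 m/s
V^2 = 5792.9012 m^2/s^2
R_v = 5792.9012 / 0.33
R_v = 17554.2 m

17554.2


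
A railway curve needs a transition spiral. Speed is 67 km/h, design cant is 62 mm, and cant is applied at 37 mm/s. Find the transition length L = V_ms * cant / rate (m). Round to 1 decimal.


Convert speed: V = 67 / 3.6 = 18.6111 m/s
L = 18.6111 * 62 / 37
L = 1153.8889 / 37
L = 31.2 m

31.2


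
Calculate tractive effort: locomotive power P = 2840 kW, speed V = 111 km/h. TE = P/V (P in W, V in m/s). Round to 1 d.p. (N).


Convert: P = 2840 kW = 2840000 W
V = 111 / 3.6 = 30.8333 m/s
TE = 2840000 / 30.8333
TE = 92108.1 N

92108.1


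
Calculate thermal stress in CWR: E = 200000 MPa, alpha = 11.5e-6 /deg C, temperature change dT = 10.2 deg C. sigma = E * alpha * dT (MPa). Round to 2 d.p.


sigma = E * alpha * dT
sigma = 200000 * 11.5e-6 * 10.2
sigma = 2.3 * 10.2
sigma = 23.46 MPa

23.46


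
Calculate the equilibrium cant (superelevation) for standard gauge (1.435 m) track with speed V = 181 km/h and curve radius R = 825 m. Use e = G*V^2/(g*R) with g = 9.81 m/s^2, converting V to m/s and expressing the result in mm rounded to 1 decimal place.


Convert speed: V = 181 / 3.6 = 50.2778 m/s
Apply formula: e = 1.435 * 50.2778^2 / (9.81 * 825)
e = 1.435 * 2527.8549 / 8093.25
e = 0.44821 m = 448.2 mm

448.2


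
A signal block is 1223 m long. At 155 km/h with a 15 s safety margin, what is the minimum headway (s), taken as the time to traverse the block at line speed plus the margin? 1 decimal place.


V = 155 / 3.6 = 43.0556 m/s
Block traversal time = 1223 / 43.0556 = 28.4052 s
Headway = 28.4052 + 15
Headway = 43.4 s

43.4


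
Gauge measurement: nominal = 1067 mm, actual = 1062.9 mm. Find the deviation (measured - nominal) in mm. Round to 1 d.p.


Deviation = measured - nominal
Deviation = 1062.9 - 1067
Deviation = -4.1 mm

-4.1


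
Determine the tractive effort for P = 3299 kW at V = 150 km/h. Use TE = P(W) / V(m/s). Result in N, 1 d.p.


Convert: P = 3299 kW = 3299000 W
V = 150 / 3.6 = 41.6667 m/s
TE = 3299000 / 41.6667
TE = 79176.0 N

79176.0


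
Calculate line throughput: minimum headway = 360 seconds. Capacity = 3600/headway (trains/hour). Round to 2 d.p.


Capacity = 3600 / headway
Capacity = 3600 / 360
Capacity = 10.00 trains/hour

10.00


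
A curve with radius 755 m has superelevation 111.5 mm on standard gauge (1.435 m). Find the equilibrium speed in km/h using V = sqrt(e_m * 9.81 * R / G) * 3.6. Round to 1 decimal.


Convert cant: e = 111.5 mm = 0.1115 m
V_ms = sqrt(0.1115 * 9.81 * 755 / 1.435)
V_ms = sqrt(575.491516) = 23.9894 m/s
V = 23.9894 * 3.6 = 86.4 km/h

86.4


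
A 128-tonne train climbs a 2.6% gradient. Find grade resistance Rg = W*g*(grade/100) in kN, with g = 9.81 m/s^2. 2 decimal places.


Rg = W * 9.81 * grade / 100
Rg = 128 * 9.81 * 2.6 / 100
Rg = 1255.68 * 0.026
Rg = 32.65 kN

32.65


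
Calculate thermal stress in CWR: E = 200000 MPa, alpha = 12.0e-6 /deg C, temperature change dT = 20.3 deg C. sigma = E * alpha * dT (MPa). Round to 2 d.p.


sigma = E * alpha * dT
sigma = 200000 * 12.0e-6 * 20.3
sigma = 2.4 * 20.3
sigma = 48.72 MPa

48.72


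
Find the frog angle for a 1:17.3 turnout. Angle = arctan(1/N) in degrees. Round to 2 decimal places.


1/N = 1/17.3 = 0.057803
angle = arctan(0.057803) = 0.057739 rad
angle = 0.057739 * 180/pi = 3.31 degrees

3.31


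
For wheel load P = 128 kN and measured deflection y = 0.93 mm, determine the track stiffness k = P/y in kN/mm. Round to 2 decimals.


Track stiffness k = P / y
k = 128 / 0.93
k = 137.63 kN/mm

137.63


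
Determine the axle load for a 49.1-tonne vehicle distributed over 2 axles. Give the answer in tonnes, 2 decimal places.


Load per axle = total weight / number of axles
Load = 49.1 / 2
Load = 24.55 tonnes

24.55


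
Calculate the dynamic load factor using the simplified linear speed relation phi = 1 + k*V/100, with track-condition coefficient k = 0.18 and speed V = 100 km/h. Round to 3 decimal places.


phi = 1 + k * V / 100
phi = 1 + 0.18 * 100 / 100
phi = 1 + 0.18
phi = 1.180

1.180


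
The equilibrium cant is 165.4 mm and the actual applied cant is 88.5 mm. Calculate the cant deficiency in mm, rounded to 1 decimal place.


Cant deficiency = equilibrium cant - actual cant
CD = 165.4 - 88.5
CD = 76.9 mm

76.9


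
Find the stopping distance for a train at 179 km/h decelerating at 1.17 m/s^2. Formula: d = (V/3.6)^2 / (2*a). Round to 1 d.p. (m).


Convert speed: V = 179 / 3.6 = 49.7222 m/s
V^2 = 2472.2994
d = 2472.2994 / (2 * 1.17)
d = 2472.2994 / 2.34
d = 1056.5 m

1056.5


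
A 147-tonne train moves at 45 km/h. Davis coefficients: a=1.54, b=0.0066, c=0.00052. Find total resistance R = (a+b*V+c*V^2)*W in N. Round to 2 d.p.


b*V = 0.0066 * 45 = 0.297
c*V^2 = 0.00052 * 2025 = 1.053
R_per_t = 1.54 + 0.297 + 1.053 = 2.89 N/t
R_total = 2.89 * 147 = 424.83 N

424.83


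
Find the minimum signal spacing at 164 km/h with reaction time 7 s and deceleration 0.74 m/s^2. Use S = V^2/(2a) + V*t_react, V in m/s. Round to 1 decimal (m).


V = 164 / 3.6 = 45.5556 m/s
Braking distance = 45.5556^2 / (2*0.74) = 1402.2356 m
Sighting distance = 45.5556 * 7 = 318.8889 m
S = 1402.2356 + 318.8889 = 1721.1 m

1721.1


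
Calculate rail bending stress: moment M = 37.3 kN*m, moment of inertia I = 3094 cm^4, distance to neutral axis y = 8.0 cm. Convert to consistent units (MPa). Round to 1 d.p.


Convert units:
M = 37.3 kN*m = 37300000 N*mm
y = 8.0 cm = 80 mm
I = 3094 cm^4 = 30940000 mm^4
sigma = 37300000 * 80 / 30940000
sigma = 96.4 MPa

96.4


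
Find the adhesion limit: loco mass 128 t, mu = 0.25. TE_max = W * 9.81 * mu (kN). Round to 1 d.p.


TE_max = W * g * mu
TE_max = 128 * 9.81 * 0.25
TE_max = 1255.68 * 0.25
TE_max = 313.9 kN

313.9


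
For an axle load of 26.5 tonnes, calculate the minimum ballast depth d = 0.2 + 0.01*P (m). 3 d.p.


d = 0.2 + 0.01 * 26.5
d = 0.2 + 0.265
d = 0.465 m

0.465


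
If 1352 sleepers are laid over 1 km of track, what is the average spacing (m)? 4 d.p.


Spacing = 1000 m / number of sleepers
Spacing = 1000 / 1352
Spacing = 0.7396 m

0.7396


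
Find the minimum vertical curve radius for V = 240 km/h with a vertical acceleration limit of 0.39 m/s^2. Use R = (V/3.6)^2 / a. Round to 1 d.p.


Convert speed: V = 240 / 3.6 = 66.6667 m/s
V^2 = 4444.4444 m^2/s^2
R_v = 4444.4444 / 0.39
R_v = 11396.0 m

11396.0


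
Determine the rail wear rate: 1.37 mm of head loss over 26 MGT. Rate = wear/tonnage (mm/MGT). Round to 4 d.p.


Wear rate = total wear / cumulative tonnage
Rate = 1.37 / 26
Rate = 0.0527 mm/MGT

0.0527


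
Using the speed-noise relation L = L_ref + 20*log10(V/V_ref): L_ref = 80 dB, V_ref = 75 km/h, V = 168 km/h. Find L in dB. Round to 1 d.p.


V/V_ref = 168 / 75 = 2.24
log10(2.24) = 0.350248
20 * 0.350248 = 7.005
L = 80 + 7.005 = 87.0 dB

87.0


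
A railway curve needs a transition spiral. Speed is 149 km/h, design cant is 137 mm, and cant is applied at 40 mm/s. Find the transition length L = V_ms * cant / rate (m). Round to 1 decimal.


Convert speed: V = 149 / 3.6 = 41.3889 m/s
L = 41.3889 * 137 / 40
L = 5670.2778 / 40
L = 141.8 m

141.8


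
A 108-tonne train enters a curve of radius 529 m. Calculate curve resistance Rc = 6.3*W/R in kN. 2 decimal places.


Rc = 6.3 * W / R
Rc = 6.3 * 108 / 529
Rc = 680.4 / 529
Rc = 1.29 kN

1.29


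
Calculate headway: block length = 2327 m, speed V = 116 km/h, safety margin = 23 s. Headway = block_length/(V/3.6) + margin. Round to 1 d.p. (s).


V = 116 / 3.6 = 32.2222 m/s
Block traversal time = 2327 / 32.2222 = 72.2172 s
Headway = 72.2172 + 23
Headway = 95.2 s

95.2


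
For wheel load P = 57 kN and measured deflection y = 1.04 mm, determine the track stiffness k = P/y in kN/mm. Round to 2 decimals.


Track stiffness k = P / y
k = 57 / 1.04
k = 54.81 kN/mm

54.81


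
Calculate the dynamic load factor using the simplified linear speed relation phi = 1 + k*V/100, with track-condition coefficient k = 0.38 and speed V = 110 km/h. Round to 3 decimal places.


phi = 1 + k * V / 100
phi = 1 + 0.38 * 110 / 100
phi = 1 + 0.418
phi = 1.418

1.418


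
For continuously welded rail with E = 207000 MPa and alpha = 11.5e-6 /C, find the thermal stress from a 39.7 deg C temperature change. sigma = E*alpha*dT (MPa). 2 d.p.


sigma = E * alpha * dT
sigma = 207000 * 11.5e-6 * 39.7
sigma = 2.3805 * 39.7
sigma = 94.51 MPa

94.51


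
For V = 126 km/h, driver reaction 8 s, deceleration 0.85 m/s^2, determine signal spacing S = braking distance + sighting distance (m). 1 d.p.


V = 126 / 3.6 = 35.0 m/s
Braking distance = 35.0^2 / (2*0.85) = 720.5882 m
Sighting distance = 35.0 * 8 = 280.0 m
S = 720.5882 + 280.0 = 1000.6 m

1000.6


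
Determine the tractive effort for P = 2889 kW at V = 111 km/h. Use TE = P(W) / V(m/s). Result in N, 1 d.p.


Convert: P = 2889 kW = 2889000 W
V = 111 / 3.6 = 30.8333 m/s
TE = 2889000 / 30.8333
TE = 93697.3 N

93697.3


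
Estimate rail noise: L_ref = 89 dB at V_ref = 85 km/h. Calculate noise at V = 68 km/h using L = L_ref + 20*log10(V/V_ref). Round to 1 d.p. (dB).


V/V_ref = 68 / 85 = 0.8
log10(0.8) = -0.09691
20 * -0.09691 = -1.9382
L = 89 + -1.9382 = 87.1 dB

87.1


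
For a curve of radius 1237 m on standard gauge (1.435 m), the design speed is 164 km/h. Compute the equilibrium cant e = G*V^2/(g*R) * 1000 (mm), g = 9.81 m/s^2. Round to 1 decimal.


Convert speed: V = 164 / 3.6 = 45.5556 m/s
Apply formula: e = 1.435 * 45.5556^2 / (9.81 * 1237)
e = 1.435 * 2075.3086 / 12134.97
e = 0.245412 m = 245.4 mm

245.4


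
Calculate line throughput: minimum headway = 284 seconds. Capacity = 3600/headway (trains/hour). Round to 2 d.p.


Capacity = 3600 / headway
Capacity = 3600 / 284
Capacity = 12.68 trains/hour

12.68


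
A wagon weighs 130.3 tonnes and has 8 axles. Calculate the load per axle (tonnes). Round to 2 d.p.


Load per axle = total weight / number of axles
Load = 130.3 / 8
Load = 16.29 tonnes

16.29


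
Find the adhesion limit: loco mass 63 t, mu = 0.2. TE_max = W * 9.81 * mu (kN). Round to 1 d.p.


TE_max = W * g * mu
TE_max = 63 * 9.81 * 0.2
TE_max = 618.03 * 0.2
TE_max = 123.6 kN

123.6


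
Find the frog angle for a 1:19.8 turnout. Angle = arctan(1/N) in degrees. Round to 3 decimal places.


1/N = 1/19.8 = 0.050505
angle = arctan(0.050505) = 0.050462 rad
angle = 0.050462 * 180/pi = 2.891 degrees

2.891


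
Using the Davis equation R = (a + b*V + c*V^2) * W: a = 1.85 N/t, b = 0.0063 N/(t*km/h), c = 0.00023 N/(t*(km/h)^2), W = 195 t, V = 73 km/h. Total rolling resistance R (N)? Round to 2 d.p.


b*V = 0.0063 * 73 = 0.4599
c*V^2 = 0.00023 * 5329 = 1.22567
R_per_t = 1.85 + 0.4599 + 1.22567 = 3.53557 N/t
R_total = 3.53557 * 195 = 689.44 N

689.44


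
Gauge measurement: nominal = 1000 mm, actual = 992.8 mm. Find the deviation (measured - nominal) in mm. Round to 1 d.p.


Deviation = measured - nominal
Deviation = 992.8 - 1000
Deviation = -7.2 mm

-7.2


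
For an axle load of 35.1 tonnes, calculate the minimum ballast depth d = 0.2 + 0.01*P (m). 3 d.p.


d = 0.2 + 0.01 * 35.1
d = 0.2 + 0.351
d = 0.551 m

0.551


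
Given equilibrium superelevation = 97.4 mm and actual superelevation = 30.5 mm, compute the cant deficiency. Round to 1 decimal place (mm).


Cant deficiency = equilibrium cant - actual cant
CD = 97.4 - 30.5
CD = 66.9 mm

66.9


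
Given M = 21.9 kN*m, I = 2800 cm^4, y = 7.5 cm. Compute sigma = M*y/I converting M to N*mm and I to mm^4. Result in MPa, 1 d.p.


Convert units:
M = 21.9 kN*m = 21900000 N*mm
y = 7.5 cm = 75 mm
I = 2800 cm^4 = 28000000 mm^4
sigma = 21900000 * 75 / 28000000
sigma = 58.7 MPa

58.7


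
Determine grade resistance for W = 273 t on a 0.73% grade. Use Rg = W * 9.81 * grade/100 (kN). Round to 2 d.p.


Rg = W * 9.81 * grade / 100
Rg = 273 * 9.81 * 0.73 / 100
Rg = 2678.13 * 0.0073
Rg = 19.55 kN

19.55


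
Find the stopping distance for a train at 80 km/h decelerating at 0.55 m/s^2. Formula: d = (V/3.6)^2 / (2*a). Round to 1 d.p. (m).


Convert speed: V = 80 / 3.6 = 22.2222 m/s
V^2 = 493.8272
d = 493.8272 / (2 * 0.55)
d = 493.8272 / 1.1
d = 448.9 m

448.9


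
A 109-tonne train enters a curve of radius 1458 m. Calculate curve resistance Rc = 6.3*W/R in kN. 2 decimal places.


Rc = 6.3 * W / R
Rc = 6.3 * 109 / 1458
Rc = 686.7 / 1458
Rc = 0.47 kN

0.47


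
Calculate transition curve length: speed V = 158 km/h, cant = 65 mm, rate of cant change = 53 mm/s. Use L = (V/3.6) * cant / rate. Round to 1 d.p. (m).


Convert speed: V = 158 / 3.6 = 43.8889 m/s
L = 43.8889 * 65 / 53
L = 2852.7778 / 53
L = 53.8 m

53.8


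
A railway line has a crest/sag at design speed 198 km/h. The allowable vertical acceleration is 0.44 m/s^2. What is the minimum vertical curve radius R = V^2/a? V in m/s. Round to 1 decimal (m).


Convert speed: V = 198 / 3.6 = 55.0 m/s
V^2 = 3025.0 m^2/s^2
R_v = 3025.0 / 0.44
R_v = 6875.0 m

6875.0


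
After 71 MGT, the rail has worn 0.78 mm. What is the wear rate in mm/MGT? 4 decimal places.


Wear rate = total wear / cumulative tonnage
Rate = 0.78 / 71
Rate = 0.0110 mm/MGT

0.0110


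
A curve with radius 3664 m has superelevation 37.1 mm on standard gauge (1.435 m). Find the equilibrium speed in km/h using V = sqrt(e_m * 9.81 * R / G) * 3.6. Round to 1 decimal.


Convert cant: e = 37.1 mm = 0.0371 m
V_ms = sqrt(0.0371 * 9.81 * 3664 / 1.435)
V_ms = sqrt(929.279766) = 30.4841 m/s
V = 30.4841 * 3.6 = 109.7 km/h

109.7


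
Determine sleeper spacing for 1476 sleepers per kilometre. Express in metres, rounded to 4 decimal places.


Spacing = 1000 m / number of sleepers
Spacing = 1000 / 1476
Spacing = 0.6775 m

0.6775


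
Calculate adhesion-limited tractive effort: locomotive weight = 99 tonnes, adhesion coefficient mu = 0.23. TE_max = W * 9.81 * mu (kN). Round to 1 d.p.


TE_max = W * g * mu
TE_max = 99 * 9.81 * 0.23
TE_max = 971.19 * 0.23
TE_max = 223.4 kN

223.4


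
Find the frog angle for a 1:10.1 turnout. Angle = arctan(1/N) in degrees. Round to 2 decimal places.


1/N = 1/10.1 = 0.09901
angle = arctan(0.09901) = 0.098688 rad
angle = 0.098688 * 180/pi = 5.65 degrees

5.65


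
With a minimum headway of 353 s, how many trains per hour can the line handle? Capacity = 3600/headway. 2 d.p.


Capacity = 3600 / headway
Capacity = 3600 / 353
Capacity = 10.20 trains/hour

10.20


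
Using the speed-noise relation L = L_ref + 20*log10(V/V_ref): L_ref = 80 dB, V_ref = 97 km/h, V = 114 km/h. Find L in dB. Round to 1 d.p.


V/V_ref = 114 / 97 = 1.175258
log10(1.175258) = 0.070133
20 * 0.070133 = 1.4027
L = 80 + 1.4027 = 81.4 dB

81.4


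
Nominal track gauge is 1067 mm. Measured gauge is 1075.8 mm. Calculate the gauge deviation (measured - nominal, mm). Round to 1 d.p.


Deviation = measured - nominal
Deviation = 1075.8 - 1067
Deviation = 8.8 mm

8.8


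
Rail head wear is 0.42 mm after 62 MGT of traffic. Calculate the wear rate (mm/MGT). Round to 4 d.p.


Wear rate = total wear / cumulative tonnage
Rate = 0.42 / 62
Rate = 0.0068 mm/MGT

0.0068


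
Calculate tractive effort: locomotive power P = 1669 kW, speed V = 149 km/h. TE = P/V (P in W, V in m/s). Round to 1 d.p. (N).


Convert: P = 1669 kW = 1669000 W
V = 149 / 3.6 = 41.3889 m/s
TE = 1669000 / 41.3889
TE = 40324.8 N

40324.8


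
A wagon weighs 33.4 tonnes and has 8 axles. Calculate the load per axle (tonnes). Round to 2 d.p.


Load per axle = total weight / number of axles
Load = 33.4 / 8
Load = 4.18 tonnes

4.18


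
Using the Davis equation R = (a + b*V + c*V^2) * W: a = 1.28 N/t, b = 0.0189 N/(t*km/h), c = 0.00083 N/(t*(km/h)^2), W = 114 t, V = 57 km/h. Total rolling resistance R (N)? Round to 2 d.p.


b*V = 0.0189 * 57 = 1.0773
c*V^2 = 0.00083 * 3249 = 2.69667
R_per_t = 1.28 + 1.0773 + 2.69667 = 5.05397 N/t
R_total = 5.05397 * 114 = 576.15 N

576.15


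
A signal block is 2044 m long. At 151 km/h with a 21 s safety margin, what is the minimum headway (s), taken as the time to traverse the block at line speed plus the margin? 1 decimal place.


V = 151 / 3.6 = 41.9444 m/s
Block traversal time = 2044 / 41.9444 = 48.7311 s
Headway = 48.7311 + 21
Headway = 69.7 s

69.7


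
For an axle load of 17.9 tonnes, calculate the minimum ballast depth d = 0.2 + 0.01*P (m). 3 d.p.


d = 0.2 + 0.01 * 17.9
d = 0.2 + 0.179
d = 0.379 m

0.379


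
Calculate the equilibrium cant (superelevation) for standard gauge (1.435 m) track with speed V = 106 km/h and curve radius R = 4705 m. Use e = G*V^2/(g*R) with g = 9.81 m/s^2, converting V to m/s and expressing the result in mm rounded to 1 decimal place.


Convert speed: V = 106 / 3.6 = 29.4444 m/s
Apply formula: e = 1.435 * 29.4444^2 / (9.81 * 4705)
e = 1.435 * 866.9753 / 46156.05
e = 0.026954 m = 27.0 mm

27.0


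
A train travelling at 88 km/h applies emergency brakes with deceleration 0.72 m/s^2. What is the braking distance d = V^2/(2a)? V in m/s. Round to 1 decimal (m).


Convert speed: V = 88 / 3.6 = 24.4444 m/s
V^2 = 597.5309
d = 597.5309 / (2 * 0.72)
d = 597.5309 / 1.44
d = 415.0 m

415.0


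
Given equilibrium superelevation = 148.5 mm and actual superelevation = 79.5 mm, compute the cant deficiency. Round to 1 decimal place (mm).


Cant deficiency = equilibrium cant - actual cant
CD = 148.5 - 79.5
CD = 69.0 mm

69.0


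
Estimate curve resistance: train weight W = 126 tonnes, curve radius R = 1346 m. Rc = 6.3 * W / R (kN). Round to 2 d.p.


Rc = 6.3 * W / R
Rc = 6.3 * 126 / 1346
Rc = 793.8 / 1346
Rc = 0.59 kN

0.59


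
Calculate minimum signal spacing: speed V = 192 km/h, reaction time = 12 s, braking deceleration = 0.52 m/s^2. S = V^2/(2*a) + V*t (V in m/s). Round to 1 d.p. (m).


V = 192 / 3.6 = 53.3333 m/s
Braking distance = 53.3333^2 / (2*0.52) = 2735.0427 m
Sighting distance = 53.3333 * 12 = 640.0 m
S = 2735.0427 + 640.0 = 3375.0 m

3375.0


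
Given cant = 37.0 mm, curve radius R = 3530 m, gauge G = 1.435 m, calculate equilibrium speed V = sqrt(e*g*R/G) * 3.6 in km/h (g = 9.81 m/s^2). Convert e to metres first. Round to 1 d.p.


Convert cant: e = 37.0 mm = 0.0370 m
V_ms = sqrt(0.0370 * 9.81 * 3530 / 1.435)
V_ms = sqrt(892.880906) = 29.8811 m/s
V = 29.8811 * 3.6 = 107.6 km/h

107.6


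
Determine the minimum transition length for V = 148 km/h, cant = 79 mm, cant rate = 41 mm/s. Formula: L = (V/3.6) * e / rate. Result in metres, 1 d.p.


Convert speed: V = 148 / 3.6 = 41.1111 m/s
L = 41.1111 * 79 / 41
L = 3247.7778 / 41
L = 79.2 m

79.2


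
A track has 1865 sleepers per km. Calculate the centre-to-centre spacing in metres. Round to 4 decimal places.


Spacing = 1000 m / number of sleepers
Spacing = 1000 / 1865
Spacing = 0.5362 m

0.5362


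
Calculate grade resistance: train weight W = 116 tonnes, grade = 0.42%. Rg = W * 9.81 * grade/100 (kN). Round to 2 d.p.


Rg = W * 9.81 * grade / 100
Rg = 116 * 9.81 * 0.42 / 100
Rg = 1137.96 * 0.0042
Rg = 4.78 kN

4.78


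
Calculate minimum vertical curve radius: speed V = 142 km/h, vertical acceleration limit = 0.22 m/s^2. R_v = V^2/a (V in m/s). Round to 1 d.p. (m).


Convert speed: V = 142 / 3.6 = 39.4444 m/s
V^2 = 1555.8642 m^2/s^2
R_v = 1555.8642 / 0.22
R_v = 7072.1 m

7072.1


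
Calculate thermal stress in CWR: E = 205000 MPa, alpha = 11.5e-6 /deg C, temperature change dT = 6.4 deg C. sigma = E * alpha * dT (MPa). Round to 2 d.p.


sigma = E * alpha * dT
sigma = 205000 * 11.5e-6 * 6.4
sigma = 2.3575 * 6.4
sigma = 15.09 MPa

15.09


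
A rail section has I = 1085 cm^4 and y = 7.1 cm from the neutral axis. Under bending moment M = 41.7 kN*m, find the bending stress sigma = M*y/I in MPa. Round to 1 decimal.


Convert units:
M = 41.7 kN*m = 41700000 N*mm
y = 7.1 cm = 71 mm
I = 1085 cm^4 = 10850000 mm^4
sigma = 41700000 * 71 / 10850000
sigma = 272.9 MPa

272.9


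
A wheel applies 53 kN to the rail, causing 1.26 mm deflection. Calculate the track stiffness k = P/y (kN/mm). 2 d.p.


Track stiffness k = P / y
k = 53 / 1.26
k = 42.06 kN/mm

42.06


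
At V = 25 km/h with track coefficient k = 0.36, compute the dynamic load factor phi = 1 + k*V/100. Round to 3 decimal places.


phi = 1 + k * V / 100
phi = 1 + 0.36 * 25 / 100
phi = 1 + 0.09
phi = 1.090

1.090


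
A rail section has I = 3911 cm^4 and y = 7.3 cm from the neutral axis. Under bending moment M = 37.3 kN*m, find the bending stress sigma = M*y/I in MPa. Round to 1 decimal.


Convert units:
M = 37.3 kN*m = 37300000 N*mm
y = 7.3 cm = 73 mm
I = 3911 cm^4 = 39110000 mm^4
sigma = 37300000 * 73 / 39110000
sigma = 69.6 MPa

69.6


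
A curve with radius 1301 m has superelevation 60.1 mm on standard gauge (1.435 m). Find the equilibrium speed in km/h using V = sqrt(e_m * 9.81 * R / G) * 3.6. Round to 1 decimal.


Convert cant: e = 60.1 mm = 0.0601 m
V_ms = sqrt(0.0601 * 9.81 * 1301 / 1.435)
V_ms = sqrt(534.526049) = 23.1198 m/s
V = 23.1198 * 3.6 = 83.2 km/h

83.2


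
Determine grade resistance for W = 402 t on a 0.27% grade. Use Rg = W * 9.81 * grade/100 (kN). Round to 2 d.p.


Rg = W * 9.81 * grade / 100
Rg = 402 * 9.81 * 0.27 / 100
Rg = 3943.62 * 0.0027
Rg = 10.65 kN

10.65


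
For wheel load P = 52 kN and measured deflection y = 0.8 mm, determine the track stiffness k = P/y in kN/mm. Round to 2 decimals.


Track stiffness k = P / y
k = 52 / 0.8
k = 65.00 kN/mm

65.00


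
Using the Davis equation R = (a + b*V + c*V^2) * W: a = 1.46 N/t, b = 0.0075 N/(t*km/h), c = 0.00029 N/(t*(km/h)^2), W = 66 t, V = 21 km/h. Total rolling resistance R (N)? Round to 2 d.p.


b*V = 0.0075 * 21 = 0.1575
c*V^2 = 0.00029 * 441 = 0.12789
R_per_t = 1.46 + 0.1575 + 0.12789 = 1.74539 N/t
R_total = 1.74539 * 66 = 115.20 N

115.20


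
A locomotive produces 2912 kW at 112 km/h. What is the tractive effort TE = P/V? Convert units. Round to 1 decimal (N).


Convert: P = 2912 kW = 2912000 W
V = 112 / 3.6 = 31.1111 m/s
TE = 2912000 / 31.1111
TE = 93600.0 N

93600.0


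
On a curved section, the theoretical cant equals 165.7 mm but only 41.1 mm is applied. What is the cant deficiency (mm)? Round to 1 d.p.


Cant deficiency = equilibrium cant - actual cant
CD = 165.7 - 41.1
CD = 124.6 mm

124.6


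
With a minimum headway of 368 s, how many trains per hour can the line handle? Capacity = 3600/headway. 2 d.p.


Capacity = 3600 / headway
Capacity = 3600 / 368
Capacity = 9.78 trains/hour

9.78


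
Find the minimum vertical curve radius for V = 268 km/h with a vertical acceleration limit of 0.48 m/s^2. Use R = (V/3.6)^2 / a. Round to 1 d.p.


Convert speed: V = 268 / 3.6 = 74.4444 m/s
V^2 = 5541.9753 m^2/s^2
R_v = 5541.9753 / 0.48
R_v = 11545.8 m

11545.8


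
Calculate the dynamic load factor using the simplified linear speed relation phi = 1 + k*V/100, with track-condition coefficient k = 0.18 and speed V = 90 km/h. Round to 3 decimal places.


phi = 1 + k * V / 100
phi = 1 + 0.18 * 90 / 100
phi = 1 + 0.162
phi = 1.162

1.162


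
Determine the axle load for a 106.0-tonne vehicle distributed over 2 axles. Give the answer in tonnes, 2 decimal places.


Load per axle = total weight / number of axles
Load = 106.0 / 2
Load = 53.00 tonnes

53.00


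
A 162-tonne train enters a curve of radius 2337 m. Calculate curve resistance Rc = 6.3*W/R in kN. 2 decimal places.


Rc = 6.3 * W / R
Rc = 6.3 * 162 / 2337
Rc = 1020.6 / 2337
Rc = 0.44 kN

0.44


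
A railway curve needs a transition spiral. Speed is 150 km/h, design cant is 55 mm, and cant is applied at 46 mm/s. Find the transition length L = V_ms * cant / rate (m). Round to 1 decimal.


Convert speed: V = 150 / 3.6 = 41.6667 m/s
L = 41.6667 * 55 / 46
L = 2291.6667 / 46
L = 49.8 m

49.8


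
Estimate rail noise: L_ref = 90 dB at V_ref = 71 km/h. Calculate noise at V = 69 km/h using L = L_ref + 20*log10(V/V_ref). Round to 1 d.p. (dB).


V/V_ref = 69 / 71 = 0.971831
log10(0.971831) = -0.012409
20 * -0.012409 = -0.2482
L = 90 + -0.2482 = 89.8 dB

89.8


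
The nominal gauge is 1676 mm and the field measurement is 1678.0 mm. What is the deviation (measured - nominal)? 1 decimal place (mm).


Deviation = measured - nominal
Deviation = 1678.0 - 1676
Deviation = 2.0 mm

2.0


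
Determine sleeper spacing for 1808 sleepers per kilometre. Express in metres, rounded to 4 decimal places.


Spacing = 1000 m / number of sleepers
Spacing = 1000 / 1808
Spacing = 0.5531 m

0.5531


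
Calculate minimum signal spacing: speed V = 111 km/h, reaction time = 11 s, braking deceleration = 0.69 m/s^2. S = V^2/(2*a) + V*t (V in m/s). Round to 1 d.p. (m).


V = 111 / 3.6 = 30.8333 m/s
Braking distance = 30.8333^2 / (2*0.69) = 688.909 m
Sighting distance = 30.8333 * 11 = 339.1667 m
S = 688.909 + 339.1667 = 1028.1 m

1028.1


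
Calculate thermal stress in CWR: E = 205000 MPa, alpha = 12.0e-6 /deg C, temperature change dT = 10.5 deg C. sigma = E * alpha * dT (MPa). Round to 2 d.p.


sigma = E * alpha * dT
sigma = 205000 * 12.0e-6 * 10.5
sigma = 2.46 * 10.5
sigma = 25.83 MPa

25.83


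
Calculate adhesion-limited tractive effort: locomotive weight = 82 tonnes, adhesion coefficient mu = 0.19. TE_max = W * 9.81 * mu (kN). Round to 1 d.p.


TE_max = W * g * mu
TE_max = 82 * 9.81 * 0.19
TE_max = 804.42 * 0.19
TE_max = 152.8 kN

152.8


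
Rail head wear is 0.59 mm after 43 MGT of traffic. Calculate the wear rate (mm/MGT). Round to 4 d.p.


Wear rate = total wear / cumulative tonnage
Rate = 0.59 / 43
Rate = 0.0137 mm/MGT

0.0137


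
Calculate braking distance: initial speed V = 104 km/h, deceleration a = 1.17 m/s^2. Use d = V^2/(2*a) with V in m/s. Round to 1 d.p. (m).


Convert speed: V = 104 / 3.6 = 28.8889 m/s
V^2 = 834.5679
d = 834.5679 / (2 * 1.17)
d = 834.5679 / 2.34
d = 356.7 m

356.7


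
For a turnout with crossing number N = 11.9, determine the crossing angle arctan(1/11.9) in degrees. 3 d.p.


1/N = 1/11.9 = 0.084034
angle = arctan(0.084034) = 0.083837 rad
angle = 0.083837 * 180/pi = 4.803 degrees

4.803


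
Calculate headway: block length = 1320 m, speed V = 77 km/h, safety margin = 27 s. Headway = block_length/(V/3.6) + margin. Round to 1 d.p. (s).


V = 77 / 3.6 = 21.3889 m/s
Block traversal time = 1320 / 21.3889 = 61.7143 s
Headway = 61.7143 + 27
Headway = 88.7 s

88.7


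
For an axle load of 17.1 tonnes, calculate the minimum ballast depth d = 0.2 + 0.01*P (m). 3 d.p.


d = 0.2 + 0.01 * 17.1
d = 0.2 + 0.171
d = 0.371 m

0.371


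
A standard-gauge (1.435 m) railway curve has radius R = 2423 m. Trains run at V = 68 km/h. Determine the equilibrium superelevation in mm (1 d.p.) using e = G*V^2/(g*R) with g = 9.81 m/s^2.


Convert speed: V = 68 / 3.6 = 18.8889 m/s
Apply formula: e = 1.435 * 18.8889^2 / (9.81 * 2423)
e = 1.435 * 356.7901 / 23769.63
e = 0.02154 m = 21.5 mm

21.5
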